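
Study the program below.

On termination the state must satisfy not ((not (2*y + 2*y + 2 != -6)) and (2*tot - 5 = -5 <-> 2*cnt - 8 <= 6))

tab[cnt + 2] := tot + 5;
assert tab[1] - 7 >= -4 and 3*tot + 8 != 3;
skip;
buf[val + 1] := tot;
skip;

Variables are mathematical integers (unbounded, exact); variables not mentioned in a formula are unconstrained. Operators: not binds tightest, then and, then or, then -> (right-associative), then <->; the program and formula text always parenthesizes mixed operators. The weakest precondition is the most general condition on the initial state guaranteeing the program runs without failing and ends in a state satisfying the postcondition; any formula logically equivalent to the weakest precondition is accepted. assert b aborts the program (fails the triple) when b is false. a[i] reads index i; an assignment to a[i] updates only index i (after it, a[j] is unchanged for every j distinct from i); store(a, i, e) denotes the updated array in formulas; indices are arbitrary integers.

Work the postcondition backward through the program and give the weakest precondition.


Working backward. After the program, the postcondition not ((not (2*y + 2*y + 2 != -6)) and (2*tot - 5 = -5 <-> 2*cnt - 8 <= 6)) must hold; in canonical form it is not ((not (4*y != -8)) and (2*tot = 0 <-> 2*cnt <= 14)).
Before skip: not ((not (4*y != -8)) and (2*tot = 0 <-> 2*cnt <= 14))
Before buf[val + 1] := tot: not ((not (4*y != -8)) and (2*tot = 0 <-> 2*cnt <= 14))
Before skip: not ((not (4*y != -8)) and (2*tot = 0 <-> 2*cnt <= 14))
Before assert tab[1] - 7 >= -4 and 3*tot + 8 != 3: tab[1] >= 3 and 3*tot != -5 and (not ((not (4*y != -8)) and (2*tot = 0 <-> 2*cnt <= 14)))
Before tab[cnt + 2] := tot + 5: store(tab, cnt + 2, tot + 5)[1] >= 3 and 3*tot != -5 and (not ((not (4*y != -8)) and (2*tot = 0 <-> 2*cnt <= 14)))
Answer: WP = store(tab, cnt + 2, tot + 5)[1] >= 3 and 3*tot != -5 and (not ((not (4*y != -8)) and (2*tot = 0 <-> 2*cnt <= 14)))


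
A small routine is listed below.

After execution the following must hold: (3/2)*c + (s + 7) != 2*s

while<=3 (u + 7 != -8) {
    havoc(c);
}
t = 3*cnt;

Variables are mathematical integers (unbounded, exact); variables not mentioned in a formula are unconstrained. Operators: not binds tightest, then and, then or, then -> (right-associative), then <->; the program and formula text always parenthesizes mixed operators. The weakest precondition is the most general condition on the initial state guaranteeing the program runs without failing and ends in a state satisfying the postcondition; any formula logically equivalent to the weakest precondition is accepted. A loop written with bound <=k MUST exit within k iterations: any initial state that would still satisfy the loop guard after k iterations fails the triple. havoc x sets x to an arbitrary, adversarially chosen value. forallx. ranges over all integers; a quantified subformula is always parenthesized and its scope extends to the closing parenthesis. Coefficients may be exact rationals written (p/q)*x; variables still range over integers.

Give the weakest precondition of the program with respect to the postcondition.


Working backward. After the program, the postcondition (3/2)*c + (s + 7) != 2*s must hold; in canonical form it is (3/2)*c != s - 7.
Before t := 3*cnt: (3/2)*c != s - 7
Before the loop (bound <=3), unroll the exhaustion recursion (WP_0 = exit-now case; WP_j = one more guarded iteration, up to j = 3):
  WP_0: (not (u != -15)) and (3/2)*c != s - 7
  WP_1: (u != -15 -> (forall c_1. ((not (u != -15)) and (3/2)*c_1 != s - 7))) and ((not (u != -15)) -> (3/2)*c != s - 7)
  WP_2: (u != -15 -> (forall c_2. ((u != -15 -> (forall c_1. ((not (u != -15)) and (3/2)*c_1 != s - 7))) and ((not (u != -15)) -> (3/2)*c_2 != s - 7)))) and ((not (u != -15)) -> (3/2)*c != s - 7)
  WP_3: (u != -15 -> (forall c_3. ((u != -15 -> (forall c_2. ((u != -15 -> (forall c_1. ((not (u != -15)) and (3/2)*c_1 != s - 7))) and ((not (u != -15)) -> (3/2)*c_2 != s - 7)))) and ((not (u != -15)) -> (3/2)*c_3 != s - 7)))) and ((not (u != -15)) -> (3/2)*c != s - 7)
So before the loop: (u != -15 -> (forall c_3. ((u != -15 -> (forall c_2. ((u != -15 -> (forall c_1. ((not (u != -15)) and (3/2)*c_1 != s - 7))) and ((not (u != -15)) -> (3/2)*c_2 != s - 7)))) and ((not (u != -15)) -> (3/2)*c_3 != s - 7)))) and ((not (u != -15)) -> (3/2)*c != s - 7)
Answer: WP = (u != -15 -> (forall c_3. ((u != -15 -> (forall c_2. ((u != -15 -> (forall c_1. ((not (u != -15)) and (3/2)*c_1 != s - 7))) and ((not (u != -15)) -> (3/2)*c_2 != s - 7)))) and ((not (u != -15)) -> (3/2)*c_3 != s - 7)))) and ((not (u != -15)) -> (3/2)*c != s - 7)


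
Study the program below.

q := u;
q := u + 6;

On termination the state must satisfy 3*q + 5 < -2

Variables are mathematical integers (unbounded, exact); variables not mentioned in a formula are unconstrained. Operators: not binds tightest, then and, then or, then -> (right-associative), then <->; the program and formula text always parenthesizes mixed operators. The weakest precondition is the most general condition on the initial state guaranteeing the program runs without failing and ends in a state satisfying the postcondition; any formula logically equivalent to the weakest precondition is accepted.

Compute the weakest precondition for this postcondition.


Working backward. After the program, the postcondition 3*q + 5 < -2 must hold; in canonical form it is 3*q < -7.
Before q := u + 6: 3*u < -25
Before q := u: 3*u < -25
Answer: WP = 3*u < -25


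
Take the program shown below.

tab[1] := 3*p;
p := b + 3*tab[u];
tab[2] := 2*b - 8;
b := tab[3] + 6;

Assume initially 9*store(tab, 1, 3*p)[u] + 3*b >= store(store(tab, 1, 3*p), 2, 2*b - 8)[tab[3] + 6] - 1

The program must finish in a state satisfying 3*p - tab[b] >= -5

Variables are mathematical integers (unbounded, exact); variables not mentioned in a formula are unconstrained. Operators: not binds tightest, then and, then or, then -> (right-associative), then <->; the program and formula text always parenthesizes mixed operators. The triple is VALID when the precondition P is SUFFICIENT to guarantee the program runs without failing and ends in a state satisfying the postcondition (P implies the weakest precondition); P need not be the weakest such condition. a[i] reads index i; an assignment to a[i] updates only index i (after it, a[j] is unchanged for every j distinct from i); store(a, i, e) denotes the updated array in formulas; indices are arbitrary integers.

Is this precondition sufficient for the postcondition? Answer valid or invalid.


Working backward. After the program, the postcondition 3*p - tab[b] >= -5 must hold; in canonical form it is 3*p >= tab[b] - 5.
Before b := tab[3] + 6: 3*p >= tab[tab[3] + 6] - 5
Before tab[2] := 2*b - 8: 3*p >= store(tab, 2, 2*b - 8)[tab[3] + 6] - 5
Before p := b + 3*tab[u]: 9*tab[u] + 3*b >= store(tab, 2, 2*b - 8)[tab[3] + 6] - 5
Before tab[1] := 3*p: 9*store(tab, 1, 3*p)[u] + 3*b >= store(store(tab, 1, 3*p), 2, 2*b - 8)[tab[3] + 6] - 5
The weakest precondition is 9*store(tab, 1, 3*p)[u] + 3*b >= store(store(tab, 1, 3*p), 2, 2*b - 8)[tab[3] + 6] - 5.
Check whether 9*store(tab, 1, 3*p)[u] + 3*b >= store(store(tab, 1, 3*p), 2, 2*b - 8)[tab[3] + 6] - 1 implies it.
Every state satisfying the precondition satisfies the weakest precondition: the implication holds.
Answer: valid


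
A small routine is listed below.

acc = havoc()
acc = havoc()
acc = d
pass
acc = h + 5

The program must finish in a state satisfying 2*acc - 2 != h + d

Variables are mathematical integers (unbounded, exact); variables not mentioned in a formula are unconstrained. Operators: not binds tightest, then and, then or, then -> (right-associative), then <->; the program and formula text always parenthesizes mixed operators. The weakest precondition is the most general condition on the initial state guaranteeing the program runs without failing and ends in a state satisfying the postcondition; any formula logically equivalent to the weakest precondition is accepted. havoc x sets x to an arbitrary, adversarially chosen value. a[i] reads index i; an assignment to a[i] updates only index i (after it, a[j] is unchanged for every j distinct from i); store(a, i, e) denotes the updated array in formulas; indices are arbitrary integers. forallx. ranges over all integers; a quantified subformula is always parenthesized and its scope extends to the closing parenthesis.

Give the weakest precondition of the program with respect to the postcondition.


Working backward. After the program, the postcondition 2*acc - 2 != h + d must hold; in canonical form it is 2*acc != d + h + 2.
Before acc := h + 5: h != d - 8
Before skip: h != d - 8
Before acc := d: h != d - 8
Before havoc acc: h != d - 8
Before havoc acc: h != d - 8
Answer: WP = h != d - 8


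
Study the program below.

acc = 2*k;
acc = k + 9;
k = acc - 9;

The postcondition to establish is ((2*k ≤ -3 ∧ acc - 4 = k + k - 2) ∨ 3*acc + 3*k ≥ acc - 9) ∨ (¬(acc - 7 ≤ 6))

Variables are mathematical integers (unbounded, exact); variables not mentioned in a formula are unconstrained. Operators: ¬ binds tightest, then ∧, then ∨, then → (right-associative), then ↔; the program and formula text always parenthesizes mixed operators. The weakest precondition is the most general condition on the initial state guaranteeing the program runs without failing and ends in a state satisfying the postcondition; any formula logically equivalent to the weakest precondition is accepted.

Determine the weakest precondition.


Working backward. After the program, the postcondition ((2*k ≤ -3 ∧ acc - 4 = k + k - 2) ∨ 3*acc + 3*k ≥ acc - 9) ∨ (¬(acc - 7 ≤ 6)) must hold; in canonical form it is (2*k ≤ -3 ∧ acc = 2*k + 2) ∨ 2*acc + 3*k ≥ -9 ∨ (¬(acc ≤ 13)).
Before k := acc - 9: (2*acc ≤ 15 ∧ acc = 16) ∨ 5*acc ≥ 18 ∨ (¬(acc ≤ 13))
Before acc := k + 9: (2*k ≤ -3 ∧ k = 7) ∨ 5*k ≥ -27 ∨ (¬(k ≤ 4))
Before acc := 2*k: (2*k ≤ -3 ∧ k = 7) ∨ 5*k ≥ -27 ∨ (¬(k ≤ 4))
Answer: WP = (2*k ≤ -3 ∧ k = 7) ∨ 5*k ≥ -27 ∨ (¬(k ≤ 4))


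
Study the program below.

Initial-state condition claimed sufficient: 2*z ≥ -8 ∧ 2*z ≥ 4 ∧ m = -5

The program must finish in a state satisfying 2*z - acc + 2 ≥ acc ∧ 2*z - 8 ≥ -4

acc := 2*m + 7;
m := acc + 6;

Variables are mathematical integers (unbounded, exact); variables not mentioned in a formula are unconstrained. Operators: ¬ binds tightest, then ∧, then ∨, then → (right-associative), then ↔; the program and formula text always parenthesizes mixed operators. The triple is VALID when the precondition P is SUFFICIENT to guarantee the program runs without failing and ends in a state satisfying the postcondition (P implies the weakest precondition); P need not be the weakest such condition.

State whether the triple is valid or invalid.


Working backward. After the program, the postcondition 2*z - acc + 2 ≥ acc ∧ 2*z - 8 ≥ -4 must hold; in canonical form it is 2*z ≥ 2*acc - 2 ∧ 2*z ≥ 4.
Before m := acc + 6: 2*z ≥ 2*acc - 2 ∧ 2*z ≥ 4
Before acc := 2*m + 7: 2*z ≥ 4*m + 12 ∧ 2*z ≥ 4
The weakest precondition is 2*z ≥ 4*m + 12 ∧ 2*z ≥ 4.
Check whether 2*z ≥ -8 ∧ 2*z ≥ 4 ∧ m = -5 implies it.
Every state satisfying the precondition satisfies the weakest precondition: the implication holds.
Answer: valid


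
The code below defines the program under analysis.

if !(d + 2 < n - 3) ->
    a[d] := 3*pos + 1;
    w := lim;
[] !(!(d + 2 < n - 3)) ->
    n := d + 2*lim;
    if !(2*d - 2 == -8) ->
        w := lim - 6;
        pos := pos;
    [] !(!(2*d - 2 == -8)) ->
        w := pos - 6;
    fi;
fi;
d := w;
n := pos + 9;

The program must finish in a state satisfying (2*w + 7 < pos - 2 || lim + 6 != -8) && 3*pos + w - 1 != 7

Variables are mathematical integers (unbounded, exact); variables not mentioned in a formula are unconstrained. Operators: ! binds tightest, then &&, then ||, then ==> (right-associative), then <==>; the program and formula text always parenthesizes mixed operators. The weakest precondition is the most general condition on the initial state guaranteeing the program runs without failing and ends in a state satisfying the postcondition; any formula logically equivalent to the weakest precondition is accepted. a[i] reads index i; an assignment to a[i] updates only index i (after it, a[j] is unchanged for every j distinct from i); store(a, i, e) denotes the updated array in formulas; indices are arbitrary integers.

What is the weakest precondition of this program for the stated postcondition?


Working backward. After the program, the postcondition (2*w + 7 < pos - 2 || lim + 6 != -8) && 3*pos + w - 1 != 7 must hold; in canonical form it is (2*w < pos - 9 || lim != -14) && 3*pos + w != 8.
Before n := pos + 9: (2*w < pos - 9 || lim != -14) && 3*pos + w != 8
Before d := w: (2*w < pos - 9 || lim != -14) && 3*pos + w != 8
Then branch requires (2*lim < pos - 9 || lim != -14) && lim + 3*pos != 8; else branch requires ((!(2*d == -6)) ==> ((2*lim < pos + 3 || lim != -14) && lim + 3*pos != 14)) && (2*d == -6 ==> ((pos < 3 || lim != -14) && 4*pos != 14)).
Before the if: ((!(d < n - 5)) ==> ((2*lim < pos - 9 || lim != -14) && lim + 3*pos != 8)) && (d < n - 5 ==> (((!(2*d == -6)) ==> ((2*lim < pos + 3 || lim != -14) && lim + 3*pos != 14)) && (2*d == -6 ==> ((pos < 3 || lim != -14) && 4*pos != 14))))
Answer: WP = ((!(d < n - 5)) ==> ((2*lim < pos - 9 || lim != -14) && lim + 3*pos != 8)) && (d < n - 5 ==> (((!(2*d == -6)) ==> ((2*lim < pos + 3 || lim != -14) && lim + 3*pos != 14)) && (2*d == -6 ==> ((pos < 3 || lim != -14) && 4*pos != 14))))


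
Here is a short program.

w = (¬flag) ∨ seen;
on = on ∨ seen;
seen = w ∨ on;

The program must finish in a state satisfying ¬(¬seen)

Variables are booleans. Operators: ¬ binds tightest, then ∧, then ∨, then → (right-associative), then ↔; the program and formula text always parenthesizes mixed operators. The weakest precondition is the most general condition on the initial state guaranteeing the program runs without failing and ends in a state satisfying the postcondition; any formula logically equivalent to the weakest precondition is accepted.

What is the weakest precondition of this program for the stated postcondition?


Working backward. After the program, the postcondition ¬(¬seen) must hold; in canonical form it is seen.
Before seen := w ∨ on: w ∨ on
Before on := on ∨ seen: w ∨ on ∨ seen
Before w := (¬flag) ∨ seen: (¬flag) ∨ seen ∨ on
Answer: WP = (¬flag) ∨ seen ∨ on


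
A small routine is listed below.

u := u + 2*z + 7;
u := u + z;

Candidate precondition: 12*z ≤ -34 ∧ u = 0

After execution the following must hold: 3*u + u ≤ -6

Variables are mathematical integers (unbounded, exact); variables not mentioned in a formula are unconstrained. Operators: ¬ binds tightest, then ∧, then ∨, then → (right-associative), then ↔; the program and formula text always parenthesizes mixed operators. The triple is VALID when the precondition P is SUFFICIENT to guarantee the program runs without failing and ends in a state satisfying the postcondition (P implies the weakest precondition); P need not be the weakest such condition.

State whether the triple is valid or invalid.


Working backward. After the program, the postcondition 3*u + u ≤ -6 must hold; in canonical form it is 4*u ≤ -6.
Before u := u + z: 4*u + 4*z ≤ -6
Before u := u + 2*z + 7: 4*u + 12*z ≤ -34
The weakest precondition is 4*u + 12*z ≤ -34.
Check whether 12*z ≤ -34 ∧ u = 0 implies it.
Every state satisfying the precondition satisfies the weakest precondition: the implication holds.
Answer: valid


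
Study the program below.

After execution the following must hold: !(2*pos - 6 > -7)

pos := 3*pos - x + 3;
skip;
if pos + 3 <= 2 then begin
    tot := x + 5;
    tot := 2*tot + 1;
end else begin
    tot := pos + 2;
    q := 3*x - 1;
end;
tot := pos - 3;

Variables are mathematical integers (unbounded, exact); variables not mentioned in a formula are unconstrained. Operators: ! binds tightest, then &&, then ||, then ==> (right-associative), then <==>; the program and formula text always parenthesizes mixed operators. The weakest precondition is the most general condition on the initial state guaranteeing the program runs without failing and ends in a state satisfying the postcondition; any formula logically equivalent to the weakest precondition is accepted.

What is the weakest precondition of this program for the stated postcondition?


Working backward. After the program, the postcondition !(2*pos - 6 > -7) must hold; in canonical form it is !(2*pos > -1).
Before tot := pos - 3: !(2*pos > -1)
Then branch requires !(2*pos > -1); else branch requires !(2*pos > -1).
Before the if: (pos <= -1 ==> (!(2*pos > -1))) && ((!(pos <= -1)) ==> (!(2*pos > -1)))
Before skip: (pos <= -1 ==> (!(2*pos > -1))) && ((!(pos <= -1)) ==> (!(2*pos > -1)))
Before pos := 3*pos - x + 3: (3*pos <= x - 4 ==> (!(6*pos > 2*x - 7))) && ((!(3*pos <= x - 4)) ==> (!(6*pos > 2*x - 7)))
Answer: WP = (3*pos <= x - 4 ==> (!(6*pos > 2*x - 7))) && ((!(3*pos <= x - 4)) ==> (!(6*pos > 2*x - 7)))


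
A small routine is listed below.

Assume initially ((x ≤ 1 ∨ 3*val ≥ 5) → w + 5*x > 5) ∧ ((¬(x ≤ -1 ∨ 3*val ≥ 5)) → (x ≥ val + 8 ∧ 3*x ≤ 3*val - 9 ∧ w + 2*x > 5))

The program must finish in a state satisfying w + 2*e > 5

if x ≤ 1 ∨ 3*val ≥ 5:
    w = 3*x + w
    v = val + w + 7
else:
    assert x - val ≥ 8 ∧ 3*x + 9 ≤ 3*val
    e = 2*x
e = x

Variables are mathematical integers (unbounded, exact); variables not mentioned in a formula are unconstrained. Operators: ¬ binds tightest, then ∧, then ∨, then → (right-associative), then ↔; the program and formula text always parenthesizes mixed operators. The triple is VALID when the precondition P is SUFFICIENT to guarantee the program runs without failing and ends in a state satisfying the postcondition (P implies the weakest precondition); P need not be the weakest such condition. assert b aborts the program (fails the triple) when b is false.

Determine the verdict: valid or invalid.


Working backward. After the program, the postcondition w + 2*e > 5 must hold; in canonical form it is 2*e + w > 5.
Before e := x: w + 2*x > 5
Then branch requires w + 5*x > 5; else branch requires x ≥ val + 8 ∧ 3*x ≤ 3*val - 9 ∧ w + 2*x > 5.
Before the if: ((x ≤ 1 ∨ 3*val ≥ 5) → w + 5*x > 5) ∧ ((¬(x ≤ 1 ∨ 3*val ≥ 5)) → (x ≥ val + 8 ∧ 3*x ≤ 3*val - 9 ∧ w + 2*x > 5))
The weakest precondition is ((x ≤ 1 ∨ 3*val ≥ 5) → w + 5*x > 5) ∧ ((¬(x ≤ 1 ∨ 3*val ≥ 5)) → (x ≥ val + 8 ∧ 3*x ≤ 3*val - 9 ∧ w + 2*x > 5)).
Check whether ((x ≤ 1 ∨ 3*val ≥ 5) → w + 5*x > 5) ∧ ((¬(x ≤ -1 ∨ 3*val ≥ 5)) → (x ≥ val + 8 ∧ 3*x ≤ 3*val - 9 ∧ w + 2*x > 5)) implies it.
Every state satisfying the precondition satisfies the weakest precondition: the implication holds.
Answer: valid


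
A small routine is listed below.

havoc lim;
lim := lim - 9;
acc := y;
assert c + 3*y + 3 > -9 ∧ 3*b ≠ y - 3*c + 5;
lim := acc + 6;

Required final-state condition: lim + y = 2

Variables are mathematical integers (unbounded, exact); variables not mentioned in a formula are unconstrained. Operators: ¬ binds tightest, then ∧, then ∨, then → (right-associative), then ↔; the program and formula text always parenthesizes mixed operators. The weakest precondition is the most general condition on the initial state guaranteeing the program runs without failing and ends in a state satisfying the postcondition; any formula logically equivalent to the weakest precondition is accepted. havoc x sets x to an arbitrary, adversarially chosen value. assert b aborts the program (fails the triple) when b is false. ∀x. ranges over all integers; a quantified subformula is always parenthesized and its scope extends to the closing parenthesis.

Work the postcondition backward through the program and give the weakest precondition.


Working backward. After the program, lim + y = 2 must hold.
Before lim := acc + 6: acc + y = -4
Before assert c + 3*y + 3 > -9 ∧ 3*b ≠ y - 3*c + 5: c + 3*y > -12 ∧ 3*b + 3*c ≠ y + 5 ∧ acc + y = -4
Before acc := y: c + 3*y > -12 ∧ 3*b + 3*c ≠ y + 5 ∧ 2*y = -4
Before lim := lim - 9: c + 3*y > -12 ∧ 3*b + 3*c ≠ y + 5 ∧ 2*y = -4
Before havoc lim: c + 3*y > -12 ∧ 3*b + 3*c ≠ y + 5 ∧ 2*y = -4
Answer: WP = c + 3*y > -12 ∧ 3*b + 3*c ≠ y + 5 ∧ 2*y = -4


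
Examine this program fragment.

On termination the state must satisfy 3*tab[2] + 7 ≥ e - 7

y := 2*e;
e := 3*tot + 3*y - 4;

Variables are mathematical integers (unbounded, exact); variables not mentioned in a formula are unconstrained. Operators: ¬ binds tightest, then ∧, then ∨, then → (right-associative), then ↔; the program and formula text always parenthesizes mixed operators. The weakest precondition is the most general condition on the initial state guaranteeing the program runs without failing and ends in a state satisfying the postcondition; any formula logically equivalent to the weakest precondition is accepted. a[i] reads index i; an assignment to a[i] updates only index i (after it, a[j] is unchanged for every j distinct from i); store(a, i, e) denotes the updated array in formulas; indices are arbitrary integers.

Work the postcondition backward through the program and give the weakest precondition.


Working backward. After the program, the postcondition 3*tab[2] + 7 ≥ e - 7 must hold; in canonical form it is 3*tab[2] ≥ e - 14.
Before e := 3*tot + 3*y - 4: 3*tab[2] ≥ 3*tot + 3*y - 18
Before y := 2*e: 3*tab[2] ≥ 6*e + 3*tot - 18
Answer: WP = 3*tab[2] ≥ 6*e + 3*tot - 18


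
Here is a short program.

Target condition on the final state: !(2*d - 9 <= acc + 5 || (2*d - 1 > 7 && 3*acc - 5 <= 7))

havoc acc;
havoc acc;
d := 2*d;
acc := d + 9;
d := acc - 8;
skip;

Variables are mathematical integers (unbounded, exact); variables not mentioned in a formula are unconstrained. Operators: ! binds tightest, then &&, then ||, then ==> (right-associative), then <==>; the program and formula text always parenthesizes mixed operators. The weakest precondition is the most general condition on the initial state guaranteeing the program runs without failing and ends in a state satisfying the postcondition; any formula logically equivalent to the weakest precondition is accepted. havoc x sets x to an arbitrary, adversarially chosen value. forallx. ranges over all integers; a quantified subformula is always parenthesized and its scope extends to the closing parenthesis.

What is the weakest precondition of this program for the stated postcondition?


Working backward. After the program, the postcondition !(2*d - 9 <= acc + 5 || (2*d - 1 > 7 && 3*acc - 5 <= 7)) must hold; in canonical form it is !(2*d <= acc + 14 || (2*d > 8 && 3*acc <= 12)).
Before skip: !(2*d <= acc + 14 || (2*d > 8 && 3*acc <= 12))
Before d := acc - 8: !(acc <= 30 || (2*acc > 24 && 3*acc <= 12))
Before acc := d + 9: !(d <= 21 || (2*d > 6 && 3*d <= -15))
Before d := 2*d: !(2*d <= 21 || (4*d > 6 && 6*d <= -15))
Before havoc acc: !(2*d <= 21 || (4*d > 6 && 6*d <= -15))
Before havoc acc: !(2*d <= 21 || (4*d > 6 && 6*d <= -15))
Answer: WP = !(2*d <= 21 || (4*d > 6 && 6*d <= -15))


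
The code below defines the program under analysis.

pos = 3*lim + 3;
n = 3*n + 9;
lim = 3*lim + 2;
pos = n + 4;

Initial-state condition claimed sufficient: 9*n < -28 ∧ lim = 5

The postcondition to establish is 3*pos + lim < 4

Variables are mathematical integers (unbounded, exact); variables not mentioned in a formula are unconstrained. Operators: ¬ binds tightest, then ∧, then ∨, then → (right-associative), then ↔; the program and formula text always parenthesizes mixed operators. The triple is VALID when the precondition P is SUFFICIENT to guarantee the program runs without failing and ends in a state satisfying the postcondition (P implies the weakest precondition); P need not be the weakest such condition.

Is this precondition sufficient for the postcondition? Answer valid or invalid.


Working backward. After the program, the postcondition 3*pos + lim < 4 must hold; in canonical form it is lim + 3*pos < 4.
Before pos := n + 4: lim + 3*n < -8
Before lim := 3*lim + 2: 3*lim + 3*n < -10
Before n := 3*n + 9: 3*lim + 9*n < -37
Before pos := 3*lim + 3: 3*lim + 9*n < -37
The weakest precondition is 3*lim + 9*n < -37.
Check whether 9*n < -28 ∧ lim = 5 implies it.
Countermodel: at the initial state lim = 5, n = -5, the precondition holds but the weakest precondition fails.
Answer: invalid


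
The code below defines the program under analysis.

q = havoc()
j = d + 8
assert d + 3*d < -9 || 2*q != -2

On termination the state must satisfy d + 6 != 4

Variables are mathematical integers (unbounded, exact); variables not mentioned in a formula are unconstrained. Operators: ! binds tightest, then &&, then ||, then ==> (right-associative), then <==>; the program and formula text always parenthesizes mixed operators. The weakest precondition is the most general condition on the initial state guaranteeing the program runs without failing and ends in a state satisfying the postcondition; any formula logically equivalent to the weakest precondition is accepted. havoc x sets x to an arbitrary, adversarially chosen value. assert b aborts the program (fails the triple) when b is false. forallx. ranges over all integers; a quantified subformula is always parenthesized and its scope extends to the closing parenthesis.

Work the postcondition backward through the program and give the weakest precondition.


Working backward. After the program, the postcondition d + 6 != 4 must hold; in canonical form it is d != -2.
Before assert d + 3*d < -9 || 2*q != -2: (4*d < -9 || 2*q != -2) && d != -2
Before j := d + 8: (4*d < -9 || 2*q != -2) && d != -2
Before havoc q: forall q_1. ((4*d < -9 || 2*q_1 != -2) && d != -2)
Answer: WP = forall q_1. ((4*d < -9 || 2*q_1 != -2) && d != -2)


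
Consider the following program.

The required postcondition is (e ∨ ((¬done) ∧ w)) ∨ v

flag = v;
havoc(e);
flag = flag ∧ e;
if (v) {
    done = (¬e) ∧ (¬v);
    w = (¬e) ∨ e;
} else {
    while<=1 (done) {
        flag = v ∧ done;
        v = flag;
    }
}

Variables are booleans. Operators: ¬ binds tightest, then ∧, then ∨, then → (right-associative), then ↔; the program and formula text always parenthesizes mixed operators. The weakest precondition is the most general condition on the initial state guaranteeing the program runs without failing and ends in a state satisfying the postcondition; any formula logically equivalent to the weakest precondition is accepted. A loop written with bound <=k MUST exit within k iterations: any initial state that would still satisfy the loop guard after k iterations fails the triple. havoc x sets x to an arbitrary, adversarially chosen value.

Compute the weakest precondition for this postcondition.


Working backward. After the program, the postcondition (e ∨ ((¬done) ∧ w)) ∨ v must hold; in canonical form it is e ∨ ((¬done) ∧ w) ∨ v.
Then branch requires e ∨ (¬((¬e) ∧ (¬v))) ∨ v; else branch requires (done → ((¬done) ∧ (e ∨ ((¬done) ∧ w) ∨ (v ∧ done)))) ∧ ((¬done) → (e ∨ ((¬done) ∧ w) ∨ v)).
Before the if: (v → (e ∨ (¬((¬e) ∧ (¬v))) ∨ v)) ∧ ((¬v) → ((done → ((¬done) ∧ (e ∨ ((¬done) ∧ w) ∨ (v ∧ done)))) ∧ ((¬done) → (e ∨ ((¬done) ∧ w) ∨ v))))
Before flag := flag ∧ e: (v → (e ∨ (¬((¬e) ∧ (¬v))) ∨ v)) ∧ ((¬v) → ((done → ((¬done) ∧ (e ∨ ((¬done) ∧ w) ∨ (v ∧ done)))) ∧ ((¬done) → (e ∨ ((¬done) ∧ w) ∨ v))))
Before havoc e: ((¬v) → (done → (¬done))) ∧ ((¬v) → ((done → ((¬done) ∧ (((¬done) ∧ w) ∨ (v ∧ done)))) ∧ ((¬done) → (((¬done) ∧ w) ∨ v))))
Before flag := v: ((¬v) → (done → (¬done))) ∧ ((¬v) → ((done → ((¬done) ∧ (((¬done) ∧ w) ∨ (v ∧ done)))) ∧ ((¬done) → (((¬done) ∧ w) ∨ v))))
Answer: WP = ((¬v) → (done → (¬done))) ∧ ((¬v) → ((done → ((¬done) ∧ (((¬done) ∧ w) ∨ (v ∧ done)))) ∧ ((¬done) → (((¬done) ∧ w) ∨ v))))


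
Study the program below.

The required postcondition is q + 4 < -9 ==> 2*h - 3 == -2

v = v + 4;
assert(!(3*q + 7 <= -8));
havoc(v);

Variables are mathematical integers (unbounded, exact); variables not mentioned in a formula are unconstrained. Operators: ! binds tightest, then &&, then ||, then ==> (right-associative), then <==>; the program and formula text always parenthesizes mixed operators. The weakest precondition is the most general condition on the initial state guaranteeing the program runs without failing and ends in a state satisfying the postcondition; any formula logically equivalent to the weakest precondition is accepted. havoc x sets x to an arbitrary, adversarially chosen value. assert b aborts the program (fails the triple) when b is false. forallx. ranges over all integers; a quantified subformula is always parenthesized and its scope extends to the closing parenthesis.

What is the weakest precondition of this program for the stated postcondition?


Working backward. After the program, the postcondition q + 4 < -9 ==> 2*h - 3 == -2 must hold; in canonical form it is q < -13 ==> 2*h == 1.
Before havoc v: q < -13 ==> 2*h == 1
Before assert !(3*q + 7 <= -8): (!(3*q <= -15)) && (q < -13 ==> 2*h == 1)
Before v := v + 4: (!(3*q <= -15)) && (q < -13 ==> 2*h == 1)
Answer: WP = (!(3*q <= -15)) && (q < -13 ==> 2*h == 1)


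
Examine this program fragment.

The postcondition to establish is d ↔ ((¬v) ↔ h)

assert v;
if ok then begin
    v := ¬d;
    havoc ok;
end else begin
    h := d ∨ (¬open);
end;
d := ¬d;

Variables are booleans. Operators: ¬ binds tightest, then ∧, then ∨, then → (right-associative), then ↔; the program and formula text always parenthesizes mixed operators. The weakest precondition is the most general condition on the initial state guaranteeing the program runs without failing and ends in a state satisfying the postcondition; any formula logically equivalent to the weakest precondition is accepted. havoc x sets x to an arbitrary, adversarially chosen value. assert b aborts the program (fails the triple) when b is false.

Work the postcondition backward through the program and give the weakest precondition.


Working backward. After the program, d ↔ ((¬v) ↔ h) must hold.
Before d := ¬d: (¬d) ↔ ((¬v) ↔ h)
Then branch requires (¬d) ↔ (d ↔ h); else branch requires (¬d) ↔ ((¬v) ↔ (d ∨ (¬open))).
Before the if: (ok → ((¬d) ↔ (d ↔ h))) ∧ ((¬ok) → ((¬d) ↔ ((¬v) ↔ (d ∨ (¬open)))))
Before assert v: v ∧ (ok → ((¬d) ↔ (d ↔ h))) ∧ ((¬ok) → ((¬d) ↔ ((¬v) ↔ (d ∨ (¬open)))))
Answer: WP = v ∧ (ok → ((¬d) ↔ (d ↔ h))) ∧ ((¬ok) → ((¬d) ↔ ((¬v) ↔ (d ∨ (¬open)))))


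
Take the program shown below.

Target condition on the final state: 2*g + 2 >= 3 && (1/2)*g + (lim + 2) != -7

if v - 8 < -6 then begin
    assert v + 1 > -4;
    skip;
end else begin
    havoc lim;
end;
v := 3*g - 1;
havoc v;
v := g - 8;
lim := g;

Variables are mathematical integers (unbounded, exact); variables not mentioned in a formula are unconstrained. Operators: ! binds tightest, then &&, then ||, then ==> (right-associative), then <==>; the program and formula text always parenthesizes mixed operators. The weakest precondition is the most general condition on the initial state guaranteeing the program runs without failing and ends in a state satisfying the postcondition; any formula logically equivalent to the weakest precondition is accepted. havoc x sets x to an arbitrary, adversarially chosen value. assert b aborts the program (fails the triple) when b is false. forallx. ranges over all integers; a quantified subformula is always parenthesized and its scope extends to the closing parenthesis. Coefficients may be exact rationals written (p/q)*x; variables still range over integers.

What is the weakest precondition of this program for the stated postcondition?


Working backward. After the program, the postcondition 2*g + 2 >= 3 && (1/2)*g + (lim + 2) != -7 must hold; in canonical form it is 2*g >= 1 && (1/2)*g + lim != -9.
Before lim := g: 2*g >= 1 && (3/2)*g != -9
Before v := g - 8: 2*g >= 1 && (3/2)*g != -9
Before havoc v: 2*g >= 1 && (3/2)*g != -9
Before v := 3*g - 1: 2*g >= 1 && (3/2)*g != -9
Then branch requires v > -5 && 2*g >= 1 && (3/2)*g != -9; else branch requires 2*g >= 1 && (3/2)*g != -9.
Before the if: (v < 2 ==> (v > -5 && 2*g >= 1 && (3/2)*g != -9)) && ((!(v < 2)) ==> (2*g >= 1 && (3/2)*g != -9))
Answer: WP = (v < 2 ==> (v > -5 && 2*g >= 1 && (3/2)*g != -9)) && ((!(v < 2)) ==> (2*g >= 1 && (3/2)*g != -9))


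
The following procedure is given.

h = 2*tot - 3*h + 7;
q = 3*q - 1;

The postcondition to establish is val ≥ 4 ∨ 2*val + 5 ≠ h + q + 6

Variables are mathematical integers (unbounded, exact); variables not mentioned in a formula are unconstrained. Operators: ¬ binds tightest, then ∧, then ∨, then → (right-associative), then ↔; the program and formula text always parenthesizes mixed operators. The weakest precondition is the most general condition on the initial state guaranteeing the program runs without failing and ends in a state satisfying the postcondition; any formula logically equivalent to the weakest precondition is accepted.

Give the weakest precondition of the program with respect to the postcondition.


Working backward. After the program, the postcondition val ≥ 4 ∨ 2*val + 5 ≠ h + q + 6 must hold; in canonical form it is val ≥ 4 ∨ 2*val ≠ h + q + 1.
Before q := 3*q - 1: val ≥ 4 ∨ 2*val ≠ h + 3*q
Before h := 2*tot - 3*h + 7: val ≥ 4 ∨ 3*h + 2*val ≠ 3*q + 2*tot + 7
Answer: WP = val ≥ 4 ∨ 3*h + 2*val ≠ 3*q + 2*tot + 7


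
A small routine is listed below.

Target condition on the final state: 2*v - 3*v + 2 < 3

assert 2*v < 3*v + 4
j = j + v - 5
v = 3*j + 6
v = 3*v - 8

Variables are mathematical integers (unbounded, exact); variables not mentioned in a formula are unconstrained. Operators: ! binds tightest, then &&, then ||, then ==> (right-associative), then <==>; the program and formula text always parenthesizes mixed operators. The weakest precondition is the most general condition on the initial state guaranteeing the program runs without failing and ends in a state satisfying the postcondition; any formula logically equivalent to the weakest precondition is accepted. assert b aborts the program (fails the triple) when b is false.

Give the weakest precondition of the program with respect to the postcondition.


Working backward. After the program, the postcondition 2*v - 3*v + 2 < 3 must hold; in canonical form it is v > -1.
Before v := 3*v - 8: 3*v > 7
Before v := 3*j + 6: 9*j > -11
Before j := j + v - 5: 9*j + 9*v > 34
Before assert 2*v < 3*v + 4: v > -4 && 9*j + 9*v > 34
Answer: WP = v > -4 && 9*j + 9*v > 34


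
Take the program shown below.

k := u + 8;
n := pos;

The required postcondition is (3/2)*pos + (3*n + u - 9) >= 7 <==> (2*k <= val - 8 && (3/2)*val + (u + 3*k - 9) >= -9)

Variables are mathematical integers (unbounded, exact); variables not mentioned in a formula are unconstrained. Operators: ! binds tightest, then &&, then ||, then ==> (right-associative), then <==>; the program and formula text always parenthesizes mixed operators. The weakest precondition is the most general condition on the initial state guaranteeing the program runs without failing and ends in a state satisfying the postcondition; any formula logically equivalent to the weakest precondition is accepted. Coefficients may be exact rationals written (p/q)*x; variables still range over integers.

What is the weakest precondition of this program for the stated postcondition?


Working backward. After the program, the postcondition (3/2)*pos + (3*n + u - 9) >= 7 <==> (2*k <= val - 8 && (3/2)*val + (u + 3*k - 9) >= -9) must hold; in canonical form it is 3*n + (3/2)*pos + u >= 16 <==> (2*k <= val - 8 && 3*k + u + (3/2)*val >= 0).
Before n := pos: (9/2)*pos + u >= 16 <==> (2*k <= val - 8 && 3*k + u + (3/2)*val >= 0)
Before k := u + 8: (9/2)*pos + u >= 16 <==> (2*u <= val - 24 && 4*u + (3/2)*val >= -24)
Answer: WP = (9/2)*pos + u >= 16 <==> (2*u <= val - 24 && 4*u + (3/2)*val >= -24)


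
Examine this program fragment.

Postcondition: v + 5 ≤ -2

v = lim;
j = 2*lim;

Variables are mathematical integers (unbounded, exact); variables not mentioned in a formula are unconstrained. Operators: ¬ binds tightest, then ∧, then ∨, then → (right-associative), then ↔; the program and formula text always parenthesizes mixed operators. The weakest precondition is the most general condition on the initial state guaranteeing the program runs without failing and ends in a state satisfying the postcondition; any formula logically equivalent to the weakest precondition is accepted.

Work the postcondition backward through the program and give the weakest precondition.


Working backward. After the program, the postcondition v + 5 ≤ -2 must hold; in canonical form it is v ≤ -7.
Before j := 2*lim: v ≤ -7
Before v := lim: lim ≤ -7
Answer: WP = lim ≤ -7


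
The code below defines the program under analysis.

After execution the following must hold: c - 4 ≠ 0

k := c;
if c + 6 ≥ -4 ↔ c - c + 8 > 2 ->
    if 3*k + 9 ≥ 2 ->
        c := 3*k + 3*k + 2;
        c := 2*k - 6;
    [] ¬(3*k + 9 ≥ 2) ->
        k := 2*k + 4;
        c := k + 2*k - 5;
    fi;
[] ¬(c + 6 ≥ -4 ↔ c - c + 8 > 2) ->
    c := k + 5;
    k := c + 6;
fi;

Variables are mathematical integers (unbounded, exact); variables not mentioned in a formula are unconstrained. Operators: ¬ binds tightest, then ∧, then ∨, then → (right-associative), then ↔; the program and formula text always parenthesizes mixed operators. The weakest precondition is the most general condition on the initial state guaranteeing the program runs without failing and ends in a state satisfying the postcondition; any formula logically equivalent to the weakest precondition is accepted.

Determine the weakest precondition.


Working backward. After the program, the postcondition c - 4 ≠ 0 must hold; in canonical form it is c ≠ 4.
Then branch requires (3*k ≥ -7 → 2*k ≠ 10) ∧ ((¬(3*k ≥ -7)) → 6*k ≠ -3); else branch requires k ≠ -1.
Before the if: (c ≥ -10 → ((3*k ≥ -7 → 2*k ≠ 10) ∧ ((¬(3*k ≥ -7)) → 6*k ≠ -3))) ∧ ((¬(c ≥ -10)) → k ≠ -1)
Before k := c: (c ≥ -10 → ((3*c ≥ -7 → 2*c ≠ 10) ∧ ((¬(3*c ≥ -7)) → 6*c ≠ -3))) ∧ ((¬(c ≥ -10)) → c ≠ -1)
Answer: WP = (c ≥ -10 → ((3*c ≥ -7 → 2*c ≠ 10) ∧ ((¬(3*c ≥ -7)) → 6*c ≠ -3))) ∧ ((¬(c ≥ -10)) → c ≠ -1)


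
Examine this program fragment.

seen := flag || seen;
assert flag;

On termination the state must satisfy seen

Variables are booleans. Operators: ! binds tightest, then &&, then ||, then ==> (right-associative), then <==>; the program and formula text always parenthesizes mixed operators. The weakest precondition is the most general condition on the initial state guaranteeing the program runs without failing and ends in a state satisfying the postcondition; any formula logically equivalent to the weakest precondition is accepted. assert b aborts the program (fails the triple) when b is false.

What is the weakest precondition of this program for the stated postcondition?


Working backward. After the program, seen must hold.
Before assert flag: flag && seen
Before seen := flag || seen: flag && (flag || seen)
Answer: WP = flag && (flag || seen)


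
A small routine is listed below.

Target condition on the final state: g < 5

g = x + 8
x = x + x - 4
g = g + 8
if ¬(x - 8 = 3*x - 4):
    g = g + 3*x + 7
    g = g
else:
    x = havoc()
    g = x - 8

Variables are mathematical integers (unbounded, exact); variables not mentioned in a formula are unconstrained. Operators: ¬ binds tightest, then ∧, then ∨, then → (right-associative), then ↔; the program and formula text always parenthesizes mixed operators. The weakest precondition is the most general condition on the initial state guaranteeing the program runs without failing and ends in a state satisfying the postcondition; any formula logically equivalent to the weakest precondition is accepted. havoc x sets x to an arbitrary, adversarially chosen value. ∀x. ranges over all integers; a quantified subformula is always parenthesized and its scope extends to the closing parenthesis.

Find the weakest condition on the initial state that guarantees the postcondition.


Working backward. After the program, g < 5 must hold.
Then branch requires g + 3*x < -2; else branch requires ∀x_1. x_1 < 13.
Before the if: ((¬(2*x = -4)) → g + 3*x < -2) ∧ (2*x = -4 → (∀x_1. x_1 < 13))
Before g := g + 8: ((¬(2*x = -4)) → g + 3*x < -10) ∧ (2*x = -4 → (∀x_1. x_1 < 13))
Before x := x + x - 4: ((¬(4*x = 4)) → g + 6*x < 2) ∧ (4*x = 4 → (∀x_1. x_1 < 13))
Before g := x + 8: ((¬(4*x = 4)) → 7*x < -6) ∧ (4*x = 4 → (∀x_1. x_1 < 13))
Answer: WP = ((¬(4*x = 4)) → 7*x < -6) ∧ (4*x = 4 → (∀x_1. x_1 < 13))
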